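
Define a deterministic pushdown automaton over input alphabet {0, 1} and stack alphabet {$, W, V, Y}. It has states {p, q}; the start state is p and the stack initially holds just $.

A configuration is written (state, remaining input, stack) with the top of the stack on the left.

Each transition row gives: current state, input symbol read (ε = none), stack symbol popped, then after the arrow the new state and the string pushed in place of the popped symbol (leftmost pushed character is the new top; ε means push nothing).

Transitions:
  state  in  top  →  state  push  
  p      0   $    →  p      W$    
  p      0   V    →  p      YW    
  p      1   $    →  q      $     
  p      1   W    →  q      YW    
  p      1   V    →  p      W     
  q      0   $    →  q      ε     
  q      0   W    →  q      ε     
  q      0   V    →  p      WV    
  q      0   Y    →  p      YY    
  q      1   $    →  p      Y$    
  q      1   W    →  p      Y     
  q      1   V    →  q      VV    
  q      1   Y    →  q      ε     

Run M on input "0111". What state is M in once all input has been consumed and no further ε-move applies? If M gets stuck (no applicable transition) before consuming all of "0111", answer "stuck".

p

(p, 0111, $) ⊢ (p, 111, W$) ⊢ (q, 11, YW$) ⊢ (q, 1, W$) ⊢ (p, ε, Y$)
All input consumed; M is in state p.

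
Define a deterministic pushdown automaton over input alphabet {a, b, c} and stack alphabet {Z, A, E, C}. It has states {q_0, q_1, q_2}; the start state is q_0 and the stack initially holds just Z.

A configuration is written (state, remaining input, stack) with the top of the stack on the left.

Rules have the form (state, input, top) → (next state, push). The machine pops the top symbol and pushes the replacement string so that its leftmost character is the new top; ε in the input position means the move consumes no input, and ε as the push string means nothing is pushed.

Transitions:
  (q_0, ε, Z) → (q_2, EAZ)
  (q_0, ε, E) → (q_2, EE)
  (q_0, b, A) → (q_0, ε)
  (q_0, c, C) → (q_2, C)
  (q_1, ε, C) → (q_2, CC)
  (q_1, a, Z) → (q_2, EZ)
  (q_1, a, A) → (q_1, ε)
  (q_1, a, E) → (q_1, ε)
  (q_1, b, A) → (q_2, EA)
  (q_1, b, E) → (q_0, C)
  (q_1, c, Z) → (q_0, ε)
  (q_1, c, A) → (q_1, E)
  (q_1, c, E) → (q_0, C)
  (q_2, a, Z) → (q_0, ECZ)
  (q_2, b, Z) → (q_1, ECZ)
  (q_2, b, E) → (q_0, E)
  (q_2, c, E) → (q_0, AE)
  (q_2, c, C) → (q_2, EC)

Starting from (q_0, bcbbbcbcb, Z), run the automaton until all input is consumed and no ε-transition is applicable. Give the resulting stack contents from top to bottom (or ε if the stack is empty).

(q_0, bcbbbcbcb, Z)
  ε-move, top Z: go to q_2, push EAZ → (q_2, bcbbbcbcb, EAZ)
  read b, top E: go to q_0, push E → (q_0, cbbbcbcb, EAZ)
  ε-move, top E: go to q_2, push EE → (q_2, cbbbcbcb, EEAZ)
  read c, top E: go to q_0, push AE → (q_0, bbbcbcb, AEEAZ)
  read b, top A: go to q_0, push ε → (q_0, bbcbcb, EEAZ)
  ε-move, top E: go to q_2, push EE → (q_2, bbcbcb, EEEAZ)
  read b, top E: go to q_0, push E → (q_0, bcbcb, EEEAZ)
  ε-move, top E: go to q_2, push EE → (q_2, bcbcb, EEEEAZ)
  read b, top E: go to q_0, push E → (q_0, cbcb, EEEEAZ)
  ε-move, top E: go to q_2, push EE → (q_2, cbcb, EEEEEAZ)
  read c, top E: go to q_0, push AE → (q_0, bcb, AEEEEEAZ)
  read b, top A: go to q_0, push ε → (q_0, cb, EEEEEAZ)
  ε-move, top E: go to q_2, push EE → (q_2, cb, EEEEEEAZ)
  read c, top E: go to q_0, push AE → (q_0, b, AEEEEEEAZ)
  read b, top A: go to q_0, push ε → (q_0, ε, EEEEEEAZ)
  ε-move, top E: go to q_2, push EE → (q_2, ε, EEEEEEEAZ)
All input consumed in state q_2 with stack EEEEEEEAZ.

EEEEEEEAZ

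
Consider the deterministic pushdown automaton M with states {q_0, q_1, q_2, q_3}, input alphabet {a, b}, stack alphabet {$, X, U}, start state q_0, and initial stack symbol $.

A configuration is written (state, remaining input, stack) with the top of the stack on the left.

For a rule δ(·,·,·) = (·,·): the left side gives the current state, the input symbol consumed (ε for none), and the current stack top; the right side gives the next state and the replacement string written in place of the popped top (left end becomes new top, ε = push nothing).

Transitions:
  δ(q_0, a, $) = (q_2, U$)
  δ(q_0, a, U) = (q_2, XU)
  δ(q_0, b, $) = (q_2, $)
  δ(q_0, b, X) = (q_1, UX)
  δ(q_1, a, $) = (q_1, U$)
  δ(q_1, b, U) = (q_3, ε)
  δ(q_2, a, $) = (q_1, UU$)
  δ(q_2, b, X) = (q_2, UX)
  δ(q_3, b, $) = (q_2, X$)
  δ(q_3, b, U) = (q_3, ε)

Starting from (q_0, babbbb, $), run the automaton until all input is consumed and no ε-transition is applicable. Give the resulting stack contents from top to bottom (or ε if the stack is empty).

UX$

(q_0, babbbb, $) ⊢ (q_2, abbbb, $) ⊢ (q_1, bbbb, UU$) ⊢ (q_3, bbb, U$) ⊢ (q_3, bb, $) ⊢ (q_2, b, X$) ⊢ (q_2, ε, UX$)
All input consumed in state q_2 with stack UX$.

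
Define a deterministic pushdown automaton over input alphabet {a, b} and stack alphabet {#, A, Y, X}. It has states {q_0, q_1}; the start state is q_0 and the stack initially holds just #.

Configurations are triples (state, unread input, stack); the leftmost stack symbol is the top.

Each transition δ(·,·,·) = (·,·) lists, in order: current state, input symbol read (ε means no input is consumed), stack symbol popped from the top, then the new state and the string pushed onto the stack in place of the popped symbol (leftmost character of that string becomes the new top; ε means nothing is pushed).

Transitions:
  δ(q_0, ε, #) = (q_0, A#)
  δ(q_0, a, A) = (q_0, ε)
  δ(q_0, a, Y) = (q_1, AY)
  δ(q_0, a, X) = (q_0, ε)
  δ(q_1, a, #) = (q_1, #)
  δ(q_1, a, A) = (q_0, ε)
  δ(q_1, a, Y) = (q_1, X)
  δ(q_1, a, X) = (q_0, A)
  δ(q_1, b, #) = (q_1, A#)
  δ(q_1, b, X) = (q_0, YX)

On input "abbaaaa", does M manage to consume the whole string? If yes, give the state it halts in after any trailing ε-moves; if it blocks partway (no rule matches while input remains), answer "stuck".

stuck

(q_0, abbaaaa, #) ⊢ (q_0, abbaaaa, A#) ⊢ (q_0, bbaaaa, #) ⊢ (q_0, bbaaaa, A#)
No transition for (q_0, b, top A); M blocks with input bbaaaa remaining.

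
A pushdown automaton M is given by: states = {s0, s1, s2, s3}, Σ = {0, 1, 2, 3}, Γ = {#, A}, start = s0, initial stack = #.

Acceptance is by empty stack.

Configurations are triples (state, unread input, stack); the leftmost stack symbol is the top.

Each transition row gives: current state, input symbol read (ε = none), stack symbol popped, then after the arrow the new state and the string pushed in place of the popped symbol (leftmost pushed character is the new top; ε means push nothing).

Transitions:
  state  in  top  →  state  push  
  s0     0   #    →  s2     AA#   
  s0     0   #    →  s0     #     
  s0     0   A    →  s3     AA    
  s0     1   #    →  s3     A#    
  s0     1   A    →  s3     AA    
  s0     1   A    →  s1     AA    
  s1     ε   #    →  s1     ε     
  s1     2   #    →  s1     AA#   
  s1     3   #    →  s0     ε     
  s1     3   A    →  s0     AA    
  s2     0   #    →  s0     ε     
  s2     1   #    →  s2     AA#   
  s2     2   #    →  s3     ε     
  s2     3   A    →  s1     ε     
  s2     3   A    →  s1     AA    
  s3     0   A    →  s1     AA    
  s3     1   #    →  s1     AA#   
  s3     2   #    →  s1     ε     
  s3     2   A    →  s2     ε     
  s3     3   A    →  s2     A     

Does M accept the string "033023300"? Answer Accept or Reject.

No computation consumes all input and empties the stack.

Reject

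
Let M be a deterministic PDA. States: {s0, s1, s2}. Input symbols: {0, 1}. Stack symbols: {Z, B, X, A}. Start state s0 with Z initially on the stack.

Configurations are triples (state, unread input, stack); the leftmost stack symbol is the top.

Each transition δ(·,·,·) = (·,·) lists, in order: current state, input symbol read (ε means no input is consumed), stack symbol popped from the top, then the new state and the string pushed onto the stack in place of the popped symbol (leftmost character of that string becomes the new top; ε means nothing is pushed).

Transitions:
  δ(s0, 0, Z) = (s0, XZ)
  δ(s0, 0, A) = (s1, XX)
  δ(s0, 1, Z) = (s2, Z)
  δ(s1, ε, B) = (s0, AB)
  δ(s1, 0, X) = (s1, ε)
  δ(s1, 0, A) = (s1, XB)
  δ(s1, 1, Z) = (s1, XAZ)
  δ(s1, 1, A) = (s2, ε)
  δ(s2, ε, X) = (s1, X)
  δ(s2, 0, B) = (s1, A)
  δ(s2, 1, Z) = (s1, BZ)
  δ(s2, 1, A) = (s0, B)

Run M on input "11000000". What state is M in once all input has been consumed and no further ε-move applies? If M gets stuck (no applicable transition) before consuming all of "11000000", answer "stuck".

s0

(s0, 11000000, Z)
  read 1, top Z: go to s2, push Z → (s2, 1000000, Z)
  read 1, top Z: go to s1, push BZ → (s1, 000000, BZ)
  ε-move, top B: go to s0, push AB → (s0, 000000, ABZ)
  read 0, top A: go to s1, push XX → (s1, 00000, XXBZ)
  read 0, top X: go to s1, push ε → (s1, 0000, XBZ)
  read 0, top X: go to s1, push ε → (s1, 000, BZ)
  ε-move, top B: go to s0, push AB → (s0, 000, ABZ)
  read 0, top A: go to s1, push XX → (s1, 00, XXBZ)
  read 0, top X: go to s1, push ε → (s1, 0, XBZ)
  read 0, top X: go to s1, push ε → (s1, ε, BZ)
  ε-move, top B: go to s0, push AB → (s0, ε, ABZ)
All input consumed; M is in state s0.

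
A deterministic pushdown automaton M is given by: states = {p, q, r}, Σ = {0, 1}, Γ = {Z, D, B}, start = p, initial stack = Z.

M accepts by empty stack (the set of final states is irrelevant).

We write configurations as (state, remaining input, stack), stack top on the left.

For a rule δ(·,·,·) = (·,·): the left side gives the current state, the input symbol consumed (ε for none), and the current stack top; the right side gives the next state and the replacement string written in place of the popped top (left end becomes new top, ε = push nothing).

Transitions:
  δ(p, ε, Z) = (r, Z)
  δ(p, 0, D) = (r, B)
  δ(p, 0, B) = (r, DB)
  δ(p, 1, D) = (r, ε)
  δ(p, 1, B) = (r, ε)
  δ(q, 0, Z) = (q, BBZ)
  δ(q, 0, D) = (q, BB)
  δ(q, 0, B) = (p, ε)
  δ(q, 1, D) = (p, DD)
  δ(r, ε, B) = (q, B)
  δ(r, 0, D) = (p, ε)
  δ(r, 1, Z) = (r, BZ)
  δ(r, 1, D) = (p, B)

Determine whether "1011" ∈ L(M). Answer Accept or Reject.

Reject

(p, 1011, Z)
  ε-move, top Z: go to r, push Z → (r, 1011, Z)
  read 1, top Z: go to r, push BZ → (r, 011, BZ)
  ε-move, top B: go to q, push B → (q, 011, BZ)
  read 0, top B: go to p, push ε → (p, 11, Z)
  ε-move, top Z: go to r, push Z → (r, 11, Z)
  read 1, top Z: go to r, push BZ → (r, 1, BZ)
  ε-move, top B: go to q, push B → (q, 1, BZ)
No transition applies at (q, 1, BZ); input not fully consumed.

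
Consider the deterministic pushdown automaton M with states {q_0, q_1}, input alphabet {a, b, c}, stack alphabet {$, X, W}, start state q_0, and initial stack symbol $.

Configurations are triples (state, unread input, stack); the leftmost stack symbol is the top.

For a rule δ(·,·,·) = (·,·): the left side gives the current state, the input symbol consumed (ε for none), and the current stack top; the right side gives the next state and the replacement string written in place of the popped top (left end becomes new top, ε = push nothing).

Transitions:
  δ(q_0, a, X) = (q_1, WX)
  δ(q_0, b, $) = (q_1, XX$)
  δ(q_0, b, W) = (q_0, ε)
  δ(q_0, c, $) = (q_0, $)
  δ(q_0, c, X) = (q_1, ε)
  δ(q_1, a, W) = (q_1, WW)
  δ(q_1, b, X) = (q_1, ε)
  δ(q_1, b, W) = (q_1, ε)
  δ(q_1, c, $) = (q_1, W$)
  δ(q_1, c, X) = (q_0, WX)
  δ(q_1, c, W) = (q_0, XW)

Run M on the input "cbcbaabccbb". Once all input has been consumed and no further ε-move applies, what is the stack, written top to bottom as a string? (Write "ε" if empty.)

(q_0, cbcbaabccbb, $) ⊢ (q_0, bcbaabccbb, $) ⊢ (q_1, cbaabccbb, XX$) ⊢ (q_0, baabccbb, WXX$) ⊢ (q_0, aabccbb, XX$) ⊢ (q_1, abccbb, WXX$) ⊢ (q_1, bccbb, WWXX$) ⊢ (q_1, ccbb, WXX$) ⊢ (q_0, cbb, XWXX$) ⊢ (q_1, bb, WXX$) ⊢ (q_1, b, XX$) ⊢ (q_1, ε, X$)
All input consumed in state q_1 with stack X$.

X$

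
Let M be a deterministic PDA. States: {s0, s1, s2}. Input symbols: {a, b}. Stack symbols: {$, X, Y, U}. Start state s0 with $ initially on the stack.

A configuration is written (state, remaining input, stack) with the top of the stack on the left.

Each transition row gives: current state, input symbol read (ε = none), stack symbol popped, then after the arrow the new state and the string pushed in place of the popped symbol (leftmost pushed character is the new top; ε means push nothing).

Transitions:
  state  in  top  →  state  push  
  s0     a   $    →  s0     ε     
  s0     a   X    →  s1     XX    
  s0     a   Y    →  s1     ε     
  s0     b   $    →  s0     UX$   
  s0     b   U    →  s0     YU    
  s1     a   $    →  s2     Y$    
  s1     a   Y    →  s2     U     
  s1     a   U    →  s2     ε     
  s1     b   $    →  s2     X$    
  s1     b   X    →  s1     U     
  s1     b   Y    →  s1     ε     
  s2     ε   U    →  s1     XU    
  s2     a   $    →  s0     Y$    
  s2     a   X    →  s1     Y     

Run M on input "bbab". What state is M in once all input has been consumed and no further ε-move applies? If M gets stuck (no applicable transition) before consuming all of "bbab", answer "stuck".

stuck

(s0, bbab, $) ⊢ (s0, bab, UX$) ⊢ (s0, ab, YUX$) ⊢ (s1, b, UX$)
No transition for (s1, b, top U); M blocks with input b remaining.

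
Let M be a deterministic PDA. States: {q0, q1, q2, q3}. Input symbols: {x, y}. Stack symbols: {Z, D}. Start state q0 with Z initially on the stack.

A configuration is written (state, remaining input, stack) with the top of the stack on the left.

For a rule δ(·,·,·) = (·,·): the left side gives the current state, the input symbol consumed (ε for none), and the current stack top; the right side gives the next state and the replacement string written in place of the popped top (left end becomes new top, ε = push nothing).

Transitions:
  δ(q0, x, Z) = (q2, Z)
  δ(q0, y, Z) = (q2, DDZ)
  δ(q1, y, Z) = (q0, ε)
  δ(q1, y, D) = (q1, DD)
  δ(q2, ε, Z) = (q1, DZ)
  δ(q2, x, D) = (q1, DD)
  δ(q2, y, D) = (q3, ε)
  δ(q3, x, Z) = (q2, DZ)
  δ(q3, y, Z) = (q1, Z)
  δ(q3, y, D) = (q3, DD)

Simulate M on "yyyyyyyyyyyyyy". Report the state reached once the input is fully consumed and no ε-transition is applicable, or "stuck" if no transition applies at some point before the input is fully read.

(q0, yyyyyyyyyyyyyy, Z)
  read y, top Z: go to q2, push DDZ → (q2, yyyyyyyyyyyyy, DDZ)
  read y, top D: go to q3, push ε → (q3, yyyyyyyyyyyy, DZ)
  read y, top D: go to q3, push DD → (q3, yyyyyyyyyyy, DDZ)
  read y, top D: go to q3, push DD → (q3, yyyyyyyyyy, DDDZ)
  read y, top D: go to q3, push DD → (q3, yyyyyyyyy, DDDDZ)
  read y, top D: go to q3, push DD → (q3, yyyyyyyy, DDDDDZ)
  read y, top D: go to q3, push DD → (q3, yyyyyyy, DDDDDDZ)
  read y, top D: go to q3, push DD → (q3, yyyyyy, DDDDDDDZ)
  read y, top D: go to q3, push DD → (q3, yyyyy, DDDDDDDDZ)
  read y, top D: go to q3, push DD → (q3, yyyy, DDDDDDDDDZ)
  read y, top D: go to q3, push DD → (q3, yyy, DDDDDDDDDDZ)
  read y, top D: go to q3, push DD → (q3, yy, DDDDDDDDDDDZ)
  read y, top D: go to q3, push DD → (q3, y, DDDDDDDDDDDDZ)
  read y, top D: go to q3, push DD → (q3, ε, DDDDDDDDDDDDDZ)
All input consumed; M is in state q3.

q3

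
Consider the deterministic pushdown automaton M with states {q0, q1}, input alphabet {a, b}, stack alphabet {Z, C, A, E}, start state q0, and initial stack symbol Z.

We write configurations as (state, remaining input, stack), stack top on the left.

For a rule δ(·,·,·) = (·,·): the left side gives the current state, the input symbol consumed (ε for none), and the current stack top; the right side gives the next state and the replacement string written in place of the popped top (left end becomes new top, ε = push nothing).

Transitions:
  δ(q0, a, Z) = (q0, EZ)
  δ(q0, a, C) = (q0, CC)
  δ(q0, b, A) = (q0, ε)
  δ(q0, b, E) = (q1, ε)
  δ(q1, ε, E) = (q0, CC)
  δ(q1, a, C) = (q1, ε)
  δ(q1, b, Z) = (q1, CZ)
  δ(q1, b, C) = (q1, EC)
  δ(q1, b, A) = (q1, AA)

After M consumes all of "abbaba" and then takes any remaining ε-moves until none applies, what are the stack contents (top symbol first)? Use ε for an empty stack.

(q0, abbaba, Z)
  read a, top Z: go to q0, push EZ → (q0, bbaba, EZ)
  read b, top E: go to q1, push ε → (q1, baba, Z)
  read b, top Z: go to q1, push CZ → (q1, aba, CZ)
  read a, top C: go to q1, push ε → (q1, ba, Z)
  read b, top Z: go to q1, push CZ → (q1, a, CZ)
  read a, top C: go to q1, push ε → (q1, ε, Z)
All input consumed in state q1 with stack Z.

Z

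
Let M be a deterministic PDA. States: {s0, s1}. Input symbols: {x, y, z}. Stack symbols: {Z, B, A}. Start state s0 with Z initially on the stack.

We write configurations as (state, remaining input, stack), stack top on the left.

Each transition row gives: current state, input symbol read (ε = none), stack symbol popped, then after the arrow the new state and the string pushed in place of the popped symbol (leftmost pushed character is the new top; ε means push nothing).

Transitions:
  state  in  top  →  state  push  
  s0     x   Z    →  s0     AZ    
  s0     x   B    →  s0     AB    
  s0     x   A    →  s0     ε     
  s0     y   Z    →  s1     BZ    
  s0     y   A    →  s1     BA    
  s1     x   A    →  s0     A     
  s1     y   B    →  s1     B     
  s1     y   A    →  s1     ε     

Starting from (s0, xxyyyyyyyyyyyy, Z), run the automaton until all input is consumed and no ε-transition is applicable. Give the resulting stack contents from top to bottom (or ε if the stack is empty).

BZ

(s0, xxyyyyyyyyyyyy, Z)
  read x, top Z: go to s0, push AZ → (s0, xyyyyyyyyyyyy, AZ)
  read x, top A: go to s0, push ε → (s0, yyyyyyyyyyyy, Z)
  read y, top Z: go to s1, push BZ → (s1, yyyyyyyyyyy, BZ)
  read y, top B: go to s1, push B → (s1, yyyyyyyyyy, BZ)
  read y, top B: go to s1, push B → (s1, yyyyyyyyy, BZ)
  read y, top B: go to s1, push B → (s1, yyyyyyyy, BZ)
  read y, top B: go to s1, push B → (s1, yyyyyyy, BZ)
  read y, top B: go to s1, push B → (s1, yyyyyy, BZ)
  read y, top B: go to s1, push B → (s1, yyyyy, BZ)
  read y, top B: go to s1, push B → (s1, yyyy, BZ)
  read y, top B: go to s1, push B → (s1, yyy, BZ)
  read y, top B: go to s1, push B → (s1, yy, BZ)
  read y, top B: go to s1, push B → (s1, y, BZ)
  read y, top B: go to s1, push B → (s1, ε, BZ)
All input consumed in state s1 with stack BZ.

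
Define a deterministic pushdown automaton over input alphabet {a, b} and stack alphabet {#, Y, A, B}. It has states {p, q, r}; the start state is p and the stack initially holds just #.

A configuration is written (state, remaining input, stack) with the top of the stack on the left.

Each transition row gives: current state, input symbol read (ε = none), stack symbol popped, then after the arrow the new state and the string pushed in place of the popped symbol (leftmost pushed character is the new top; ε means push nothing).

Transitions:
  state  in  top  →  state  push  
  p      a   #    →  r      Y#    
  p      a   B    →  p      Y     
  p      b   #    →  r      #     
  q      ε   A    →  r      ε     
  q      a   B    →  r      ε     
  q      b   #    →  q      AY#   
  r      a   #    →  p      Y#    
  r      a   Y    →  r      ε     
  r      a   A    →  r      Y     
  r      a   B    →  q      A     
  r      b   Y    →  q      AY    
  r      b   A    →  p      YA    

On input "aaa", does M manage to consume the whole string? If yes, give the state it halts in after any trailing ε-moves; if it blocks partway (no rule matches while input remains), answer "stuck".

p

(p, aaa, #)
  read a, top #: go to r, push Y# → (r, aa, Y#)
  read a, top Y: go to r, push ε → (r, a, #)
  read a, top #: go to p, push Y# → (p, ε, Y#)
All input consumed; M is in state p.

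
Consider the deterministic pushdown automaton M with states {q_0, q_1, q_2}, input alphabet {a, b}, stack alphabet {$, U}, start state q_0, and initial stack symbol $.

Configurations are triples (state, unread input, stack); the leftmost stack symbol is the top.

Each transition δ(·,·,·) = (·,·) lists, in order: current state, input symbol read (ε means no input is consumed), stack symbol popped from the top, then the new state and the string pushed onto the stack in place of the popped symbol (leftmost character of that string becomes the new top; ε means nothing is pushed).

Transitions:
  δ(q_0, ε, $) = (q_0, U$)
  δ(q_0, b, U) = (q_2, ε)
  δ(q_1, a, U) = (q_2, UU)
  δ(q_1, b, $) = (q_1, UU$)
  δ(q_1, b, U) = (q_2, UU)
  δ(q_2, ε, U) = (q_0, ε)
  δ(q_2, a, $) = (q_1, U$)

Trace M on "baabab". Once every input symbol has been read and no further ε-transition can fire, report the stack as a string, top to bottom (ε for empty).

(q_0, baabab, $) ⊢ (q_0, baabab, U$) ⊢ (q_2, aabab, $) ⊢ (q_1, abab, U$) ⊢ (q_2, bab, UU$) ⊢ (q_0, bab, U$) ⊢ (q_2, ab, $) ⊢ (q_1, b, U$) ⊢ (q_2, ε, UU$) ⊢ (q_0, ε, U$)
All input consumed in state q_0 with stack U$.

U$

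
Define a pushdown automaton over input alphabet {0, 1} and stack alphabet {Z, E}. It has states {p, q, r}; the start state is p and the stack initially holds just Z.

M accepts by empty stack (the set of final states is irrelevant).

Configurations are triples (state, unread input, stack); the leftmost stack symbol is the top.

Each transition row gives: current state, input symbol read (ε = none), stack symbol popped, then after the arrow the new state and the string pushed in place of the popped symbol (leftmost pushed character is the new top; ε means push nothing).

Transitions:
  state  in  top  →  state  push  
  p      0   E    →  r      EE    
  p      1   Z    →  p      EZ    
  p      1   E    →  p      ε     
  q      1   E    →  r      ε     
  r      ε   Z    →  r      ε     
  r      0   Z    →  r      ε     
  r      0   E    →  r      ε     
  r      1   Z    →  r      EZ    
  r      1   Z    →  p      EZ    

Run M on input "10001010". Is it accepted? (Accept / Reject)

Accept

One accepting computation: (p, 10001010, Z) ⊢ (p, 0001010, EZ) ⊢ (r, 001010, EEZ) ⊢ (r, 01010, EZ) ⊢ (r, 1010, Z) ⊢ (r, 010, EZ) ⊢ (r, 10, Z) ⊢ (r, 0, EZ) ⊢ (r, ε, Z) ⊢ (r, ε, ε)
All input consumed and the stack is empty.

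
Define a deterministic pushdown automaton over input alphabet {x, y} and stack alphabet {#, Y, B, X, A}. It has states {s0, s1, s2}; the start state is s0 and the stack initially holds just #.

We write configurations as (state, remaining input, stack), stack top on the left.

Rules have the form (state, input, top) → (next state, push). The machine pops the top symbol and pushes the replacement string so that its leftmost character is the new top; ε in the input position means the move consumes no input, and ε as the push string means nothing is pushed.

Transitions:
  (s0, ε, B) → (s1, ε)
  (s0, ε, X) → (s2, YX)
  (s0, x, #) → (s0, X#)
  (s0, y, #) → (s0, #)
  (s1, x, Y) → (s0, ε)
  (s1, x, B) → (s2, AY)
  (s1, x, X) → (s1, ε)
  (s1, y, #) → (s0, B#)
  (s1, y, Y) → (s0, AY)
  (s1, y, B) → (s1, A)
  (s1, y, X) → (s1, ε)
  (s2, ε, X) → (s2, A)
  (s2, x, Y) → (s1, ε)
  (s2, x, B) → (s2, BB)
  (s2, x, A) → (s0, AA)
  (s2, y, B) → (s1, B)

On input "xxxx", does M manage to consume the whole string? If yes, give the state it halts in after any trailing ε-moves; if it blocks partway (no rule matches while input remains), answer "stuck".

stuck

(s0, xxxx, #)
  read x, top #: go to s0, push X# → (s0, xxx, X#)
  ε-move, top X: go to s2, push YX → (s2, xxx, YX#)
  read x, top Y: go to s1, push ε → (s1, xx, X#)
  read x, top X: go to s1, push ε → (s1, x, #)
No transition for (s1, x, top #); M blocks with input x remaining.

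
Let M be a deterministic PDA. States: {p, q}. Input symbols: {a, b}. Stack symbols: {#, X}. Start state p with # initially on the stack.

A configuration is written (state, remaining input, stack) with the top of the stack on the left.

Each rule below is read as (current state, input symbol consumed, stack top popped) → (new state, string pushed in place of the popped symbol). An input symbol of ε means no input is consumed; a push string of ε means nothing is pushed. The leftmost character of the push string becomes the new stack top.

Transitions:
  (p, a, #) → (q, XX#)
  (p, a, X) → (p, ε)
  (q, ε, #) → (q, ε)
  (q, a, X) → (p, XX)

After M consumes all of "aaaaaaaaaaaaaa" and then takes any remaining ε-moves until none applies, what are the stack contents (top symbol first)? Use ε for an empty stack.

(p, aaaaaaaaaaaaaa, #)
  read a, top #: go to q, push XX# → (q, aaaaaaaaaaaaa, XX#)
  read a, top X: go to p, push XX → (p, aaaaaaaaaaaa, XXX#)
  read a, top X: go to p, push ε → (p, aaaaaaaaaaa, XX#)
  read a, top X: go to p, push ε → (p, aaaaaaaaaa, X#)
  read a, top X: go to p, push ε → (p, aaaaaaaaa, #)
  read a, top #: go to q, push XX# → (q, aaaaaaaa, XX#)
  read a, top X: go to p, push XX → (p, aaaaaaa, XXX#)
  read a, top X: go to p, push ε → (p, aaaaaa, XX#)
  read a, top X: go to p, push ε → (p, aaaaa, X#)
  read a, top X: go to p, push ε → (p, aaaa, #)
  read a, top #: go to q, push XX# → (q, aaa, XX#)
  read a, top X: go to p, push XX → (p, aa, XXX#)
  read a, top X: go to p, push ε → (p, a, XX#)
  read a, top X: go to p, push ε → (p, ε, X#)
All input consumed in state p with stack X#.

X#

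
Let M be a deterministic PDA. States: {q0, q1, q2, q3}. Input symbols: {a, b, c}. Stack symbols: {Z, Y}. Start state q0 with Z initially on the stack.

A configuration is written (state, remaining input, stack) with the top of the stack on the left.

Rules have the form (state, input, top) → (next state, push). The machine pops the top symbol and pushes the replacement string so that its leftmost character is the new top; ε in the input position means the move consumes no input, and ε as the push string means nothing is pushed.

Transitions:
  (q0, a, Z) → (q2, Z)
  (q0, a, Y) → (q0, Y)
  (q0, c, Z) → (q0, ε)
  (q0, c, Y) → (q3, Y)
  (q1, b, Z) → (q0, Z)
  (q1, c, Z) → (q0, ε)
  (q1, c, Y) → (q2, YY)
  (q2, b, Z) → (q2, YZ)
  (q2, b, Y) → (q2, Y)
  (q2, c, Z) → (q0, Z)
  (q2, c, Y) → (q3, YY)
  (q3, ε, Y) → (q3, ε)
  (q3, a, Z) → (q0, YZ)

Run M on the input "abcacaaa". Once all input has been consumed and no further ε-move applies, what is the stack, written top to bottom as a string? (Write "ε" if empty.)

YZ

(q0, abcacaaa, Z)
  read a, top Z: go to q2, push Z → (q2, bcacaaa, Z)
  read b, top Z: go to q2, push YZ → (q2, cacaaa, YZ)
  read c, top Y: go to q3, push YY → (q3, acaaa, YYZ)
  ε-move, top Y: go to q3, push ε → (q3, acaaa, YZ)
  ε-move, top Y: go to q3, push ε → (q3, acaaa, Z)
  read a, top Z: go to q0, push YZ → (q0, caaa, YZ)
  read c, top Y: go to q3, push Y → (q3, aaa, YZ)
  ε-move, top Y: go to q3, push ε → (q3, aaa, Z)
  read a, top Z: go to q0, push YZ → (q0, aa, YZ)
  read a, top Y: go to q0, push Y → (q0, a, YZ)
  read a, top Y: go to q0, push Y → (q0, ε, YZ)
All input consumed in state q0 with stack YZ.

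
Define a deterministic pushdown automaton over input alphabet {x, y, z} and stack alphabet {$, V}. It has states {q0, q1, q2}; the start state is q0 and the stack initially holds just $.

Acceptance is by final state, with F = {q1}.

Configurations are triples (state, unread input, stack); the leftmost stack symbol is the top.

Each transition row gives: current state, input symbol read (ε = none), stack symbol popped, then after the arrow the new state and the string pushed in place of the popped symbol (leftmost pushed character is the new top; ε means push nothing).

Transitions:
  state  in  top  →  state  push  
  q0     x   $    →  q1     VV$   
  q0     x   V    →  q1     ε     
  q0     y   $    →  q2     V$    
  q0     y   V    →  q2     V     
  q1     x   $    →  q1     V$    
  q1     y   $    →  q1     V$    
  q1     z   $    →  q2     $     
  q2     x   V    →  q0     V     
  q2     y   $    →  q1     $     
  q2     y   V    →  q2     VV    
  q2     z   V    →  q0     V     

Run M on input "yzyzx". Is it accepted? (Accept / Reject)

(q0, yzyzx, $)
  read y, top $: go to q2, push V$ → (q2, zyzx, V$)
  read z, top V: go to q0, push V → (q0, yzx, V$)
  read y, top V: go to q2, push V → (q2, zx, V$)
  read z, top V: go to q0, push V → (q0, x, V$)
  read x, top V: go to q1, push ε → (q1, ε, $)
All input consumed; state q1 ∈ F.

Accept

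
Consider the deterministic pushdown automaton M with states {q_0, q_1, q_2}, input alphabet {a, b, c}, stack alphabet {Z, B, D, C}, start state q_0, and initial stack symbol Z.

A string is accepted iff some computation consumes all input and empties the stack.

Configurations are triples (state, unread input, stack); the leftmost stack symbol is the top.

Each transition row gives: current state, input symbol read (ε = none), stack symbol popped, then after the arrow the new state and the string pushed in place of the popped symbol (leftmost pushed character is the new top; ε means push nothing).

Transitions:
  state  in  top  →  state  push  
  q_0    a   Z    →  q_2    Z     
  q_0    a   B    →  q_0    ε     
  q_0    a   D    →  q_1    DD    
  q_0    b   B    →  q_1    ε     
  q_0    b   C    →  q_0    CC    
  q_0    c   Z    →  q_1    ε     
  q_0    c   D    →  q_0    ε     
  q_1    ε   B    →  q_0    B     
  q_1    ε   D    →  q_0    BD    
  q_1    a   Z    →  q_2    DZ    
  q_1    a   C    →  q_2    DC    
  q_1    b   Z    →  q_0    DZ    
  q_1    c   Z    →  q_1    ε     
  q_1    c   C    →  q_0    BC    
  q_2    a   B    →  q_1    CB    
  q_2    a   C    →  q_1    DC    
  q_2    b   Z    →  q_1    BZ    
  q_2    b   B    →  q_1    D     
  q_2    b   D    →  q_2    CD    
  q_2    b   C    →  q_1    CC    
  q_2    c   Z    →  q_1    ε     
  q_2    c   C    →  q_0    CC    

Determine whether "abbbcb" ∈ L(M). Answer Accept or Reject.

(q_0, abbbcb, Z)
  read a, top Z: go to q_2, push Z → (q_2, bbbcb, Z)
  read b, top Z: go to q_1, push BZ → (q_1, bbcb, BZ)
  ε-move, top B: go to q_0, push B → (q_0, bbcb, BZ)
  read b, top B: go to q_1, push ε → (q_1, bcb, Z)
  read b, top Z: go to q_0, push DZ → (q_0, cb, DZ)
  read c, top D: go to q_0, push ε → (q_0, b, Z)
No transition applies at (q_0, b, Z); input not fully consumed.

Reject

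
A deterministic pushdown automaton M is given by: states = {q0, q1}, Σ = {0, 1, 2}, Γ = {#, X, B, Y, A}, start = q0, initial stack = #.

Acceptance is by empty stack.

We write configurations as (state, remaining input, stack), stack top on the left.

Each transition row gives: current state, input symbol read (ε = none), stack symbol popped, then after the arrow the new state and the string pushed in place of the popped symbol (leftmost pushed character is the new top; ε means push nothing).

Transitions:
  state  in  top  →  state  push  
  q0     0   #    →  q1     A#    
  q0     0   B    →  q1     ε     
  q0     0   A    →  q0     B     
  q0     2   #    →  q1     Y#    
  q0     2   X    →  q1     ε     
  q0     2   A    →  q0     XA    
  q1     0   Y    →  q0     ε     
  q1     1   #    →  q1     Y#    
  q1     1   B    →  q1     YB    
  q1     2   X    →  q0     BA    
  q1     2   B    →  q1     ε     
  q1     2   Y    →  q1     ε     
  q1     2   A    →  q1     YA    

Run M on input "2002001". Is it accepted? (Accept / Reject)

Reject

(q0, 2002001, #) ⊢ (q1, 002001, Y#) ⊢ (q0, 02001, #) ⊢ (q1, 2001, A#) ⊢ (q1, 001, YA#) ⊢ (q0, 01, A#) ⊢ (q0, 1, B#)
No transition applies at (q0, 1, B#); input not fully consumed.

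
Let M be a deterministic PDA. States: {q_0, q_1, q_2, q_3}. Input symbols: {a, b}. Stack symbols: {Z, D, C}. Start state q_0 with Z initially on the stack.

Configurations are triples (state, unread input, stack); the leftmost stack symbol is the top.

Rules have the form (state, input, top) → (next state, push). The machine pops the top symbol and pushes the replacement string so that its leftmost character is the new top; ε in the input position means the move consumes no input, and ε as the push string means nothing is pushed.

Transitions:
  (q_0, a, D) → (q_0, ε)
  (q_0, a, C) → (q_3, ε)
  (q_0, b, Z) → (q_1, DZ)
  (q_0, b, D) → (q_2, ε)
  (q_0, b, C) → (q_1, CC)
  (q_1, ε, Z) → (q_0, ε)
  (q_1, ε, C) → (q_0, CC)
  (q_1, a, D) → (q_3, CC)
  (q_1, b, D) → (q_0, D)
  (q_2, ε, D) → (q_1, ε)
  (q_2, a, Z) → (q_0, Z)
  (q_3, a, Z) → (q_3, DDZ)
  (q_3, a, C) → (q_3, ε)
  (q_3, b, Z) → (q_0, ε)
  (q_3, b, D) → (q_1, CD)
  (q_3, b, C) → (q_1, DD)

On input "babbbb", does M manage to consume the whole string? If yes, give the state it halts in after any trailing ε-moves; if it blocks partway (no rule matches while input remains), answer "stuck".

q_0

(q_0, babbbb, Z)
  read b, top Z: go to q_1, push DZ → (q_1, abbbb, DZ)
  read a, top D: go to q_3, push CC → (q_3, bbbb, CCZ)
  read b, top C: go to q_1, push DD → (q_1, bbb, DDCZ)
  read b, top D: go to q_0, push D → (q_0, bb, DDCZ)
  read b, top D: go to q_2, push ε → (q_2, b, DCZ)
  ε-move, top D: go to q_1, push ε → (q_1, b, CZ)
  ε-move, top C: go to q_0, push CC → (q_0, b, CCZ)
  read b, top C: go to q_1, push CC → (q_1, ε, CCCZ)
  ε-move, top C: go to q_0, push CC → (q_0, ε, CCCCZ)
All input consumed; M is in state q_0.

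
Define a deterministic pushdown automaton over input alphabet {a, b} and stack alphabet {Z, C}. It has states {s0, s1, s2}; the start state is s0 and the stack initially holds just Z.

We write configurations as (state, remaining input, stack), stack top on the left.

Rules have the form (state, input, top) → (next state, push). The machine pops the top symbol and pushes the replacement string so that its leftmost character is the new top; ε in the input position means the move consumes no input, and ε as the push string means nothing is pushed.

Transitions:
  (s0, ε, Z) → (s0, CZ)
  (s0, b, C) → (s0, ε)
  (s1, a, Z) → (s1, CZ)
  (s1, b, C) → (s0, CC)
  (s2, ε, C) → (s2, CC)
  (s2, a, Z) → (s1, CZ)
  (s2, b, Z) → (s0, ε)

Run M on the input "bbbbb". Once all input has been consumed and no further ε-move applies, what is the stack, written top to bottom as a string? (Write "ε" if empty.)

(s0, bbbbb, Z) ⊢ (s0, bbbbb, CZ) ⊢ (s0, bbbb, Z) ⊢ (s0, bbbb, CZ) ⊢ (s0, bbb, Z) ⊢ (s0, bbb, CZ) ⊢ (s0, bb, Z) ⊢ (s0, bb, CZ) ⊢ (s0, b, Z) ⊢ (s0, b, CZ) ⊢ (s0, ε, Z) ⊢ (s0, ε, CZ)
All input consumed in state s0 with stack CZ.

CZ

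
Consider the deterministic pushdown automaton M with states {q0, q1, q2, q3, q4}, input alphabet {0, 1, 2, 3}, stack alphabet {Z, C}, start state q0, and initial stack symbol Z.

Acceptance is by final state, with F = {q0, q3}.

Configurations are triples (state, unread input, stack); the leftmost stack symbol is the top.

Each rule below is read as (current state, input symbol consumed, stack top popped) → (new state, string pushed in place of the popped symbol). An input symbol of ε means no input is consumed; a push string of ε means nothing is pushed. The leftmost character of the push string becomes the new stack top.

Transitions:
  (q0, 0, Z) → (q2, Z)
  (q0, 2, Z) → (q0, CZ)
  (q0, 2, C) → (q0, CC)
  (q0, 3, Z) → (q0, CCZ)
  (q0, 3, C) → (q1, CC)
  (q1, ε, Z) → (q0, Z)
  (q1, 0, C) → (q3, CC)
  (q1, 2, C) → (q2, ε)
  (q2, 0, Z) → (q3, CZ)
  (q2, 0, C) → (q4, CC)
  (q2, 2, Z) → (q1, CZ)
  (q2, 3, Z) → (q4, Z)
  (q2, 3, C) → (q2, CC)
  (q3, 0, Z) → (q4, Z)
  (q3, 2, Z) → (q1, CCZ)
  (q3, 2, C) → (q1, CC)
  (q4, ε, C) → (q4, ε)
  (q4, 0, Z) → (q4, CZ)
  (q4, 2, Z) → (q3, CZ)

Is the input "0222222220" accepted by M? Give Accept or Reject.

(q0, 0222222220, Z) ⊢ (q2, 222222220, Z) ⊢ (q1, 22222220, CZ) ⊢ (q2, 2222220, Z) ⊢ (q1, 222220, CZ) ⊢ (q2, 22220, Z) ⊢ (q1, 2220, CZ) ⊢ (q2, 220, Z) ⊢ (q1, 20, CZ) ⊢ (q2, 0, Z) ⊢ (q3, ε, CZ)
All input consumed; state q3 ∈ F.

Accept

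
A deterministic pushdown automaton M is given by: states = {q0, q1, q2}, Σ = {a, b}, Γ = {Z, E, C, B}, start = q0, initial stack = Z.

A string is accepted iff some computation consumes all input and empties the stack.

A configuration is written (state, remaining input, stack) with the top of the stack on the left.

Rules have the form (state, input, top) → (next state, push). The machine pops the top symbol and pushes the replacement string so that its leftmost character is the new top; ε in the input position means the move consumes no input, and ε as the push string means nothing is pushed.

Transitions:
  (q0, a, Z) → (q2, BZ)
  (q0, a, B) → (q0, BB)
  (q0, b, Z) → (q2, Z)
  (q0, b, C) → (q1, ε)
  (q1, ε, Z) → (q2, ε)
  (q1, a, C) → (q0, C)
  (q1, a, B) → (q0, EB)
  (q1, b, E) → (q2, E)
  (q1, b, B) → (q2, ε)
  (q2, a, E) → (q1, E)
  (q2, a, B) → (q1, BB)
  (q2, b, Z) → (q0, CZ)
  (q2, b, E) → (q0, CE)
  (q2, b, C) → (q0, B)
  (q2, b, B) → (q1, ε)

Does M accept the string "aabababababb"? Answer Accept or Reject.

(q0, aabababababb, Z) ⊢ (q2, abababababb, BZ) ⊢ (q1, bababababb, BBZ) ⊢ (q2, ababababb, BZ) ⊢ (q1, babababb, BBZ) ⊢ (q2, abababb, BZ) ⊢ (q1, bababb, BBZ) ⊢ (q2, ababb, BZ) ⊢ (q1, babb, BBZ) ⊢ (q2, abb, BZ) ⊢ (q1, bb, BBZ) ⊢ (q2, b, BZ) ⊢ (q1, ε, Z) ⊢ (q2, ε, ε)
All input consumed and the stack is empty.

Accept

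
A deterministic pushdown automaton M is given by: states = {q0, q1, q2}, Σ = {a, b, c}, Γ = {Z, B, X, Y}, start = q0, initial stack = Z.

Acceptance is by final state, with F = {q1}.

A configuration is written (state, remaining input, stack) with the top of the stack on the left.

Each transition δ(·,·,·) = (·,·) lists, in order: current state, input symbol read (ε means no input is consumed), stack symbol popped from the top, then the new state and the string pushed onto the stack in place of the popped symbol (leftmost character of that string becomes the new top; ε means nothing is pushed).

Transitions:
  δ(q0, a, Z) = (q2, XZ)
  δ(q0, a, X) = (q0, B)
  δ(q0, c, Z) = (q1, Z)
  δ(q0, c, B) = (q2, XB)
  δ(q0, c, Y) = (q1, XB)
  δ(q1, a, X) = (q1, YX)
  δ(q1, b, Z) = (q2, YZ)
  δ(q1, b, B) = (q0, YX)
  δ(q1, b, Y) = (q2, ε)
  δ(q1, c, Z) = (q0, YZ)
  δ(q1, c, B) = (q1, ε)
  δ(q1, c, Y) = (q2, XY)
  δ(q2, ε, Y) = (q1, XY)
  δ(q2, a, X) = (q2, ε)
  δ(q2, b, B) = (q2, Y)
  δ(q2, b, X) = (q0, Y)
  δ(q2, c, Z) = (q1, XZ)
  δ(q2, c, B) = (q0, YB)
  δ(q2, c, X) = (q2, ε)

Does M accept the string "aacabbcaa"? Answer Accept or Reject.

Reject

(q0, aacabbcaa, Z)
  read a, top Z: go to q2, push XZ → (q2, acabbcaa, XZ)
  read a, top X: go to q2, push ε → (q2, cabbcaa, Z)
  read c, top Z: go to q1, push XZ → (q1, abbcaa, XZ)
  read a, top X: go to q1, push YX → (q1, bbcaa, YXZ)
  read b, top Y: go to q2, push ε → (q2, bcaa, XZ)
  read b, top X: go to q0, push Y → (q0, caa, YZ)
  read c, top Y: go to q1, push XB → (q1, aa, XBZ)
  read a, top X: go to q1, push YX → (q1, a, YXBZ)
No transition applies at (q1, a, YXBZ); input not fully consumed.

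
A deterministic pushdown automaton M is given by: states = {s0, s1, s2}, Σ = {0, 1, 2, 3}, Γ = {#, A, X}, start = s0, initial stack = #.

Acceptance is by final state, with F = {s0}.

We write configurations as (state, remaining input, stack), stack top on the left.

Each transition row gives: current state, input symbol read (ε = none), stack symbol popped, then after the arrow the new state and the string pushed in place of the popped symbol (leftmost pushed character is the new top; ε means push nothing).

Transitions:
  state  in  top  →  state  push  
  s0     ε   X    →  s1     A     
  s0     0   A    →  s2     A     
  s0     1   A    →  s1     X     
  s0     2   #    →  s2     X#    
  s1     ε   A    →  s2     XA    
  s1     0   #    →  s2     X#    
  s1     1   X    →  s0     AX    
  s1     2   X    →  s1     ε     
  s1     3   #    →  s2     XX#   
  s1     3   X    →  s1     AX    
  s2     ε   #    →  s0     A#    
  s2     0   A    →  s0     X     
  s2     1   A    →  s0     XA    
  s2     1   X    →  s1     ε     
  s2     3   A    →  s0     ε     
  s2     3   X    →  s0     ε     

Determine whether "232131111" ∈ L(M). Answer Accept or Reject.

(s0, 232131111, #)
  read 2, top #: go to s2, push X# → (s2, 32131111, X#)
  read 3, top X: go to s0, push ε → (s0, 2131111, #)
  read 2, top #: go to s2, push X# → (s2, 131111, X#)
  read 1, top X: go to s1, push ε → (s1, 31111, #)
  read 3, top #: go to s2, push XX# → (s2, 1111, XX#)
  read 1, top X: go to s1, push ε → (s1, 111, X#)
  read 1, top X: go to s0, push AX → (s0, 11, AX#)
  read 1, top A: go to s1, push X → (s1, 1, XX#)
  read 1, top X: go to s0, push AX → (s0, ε, AXX#)
All input consumed; state s0 ∈ F.

Accept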